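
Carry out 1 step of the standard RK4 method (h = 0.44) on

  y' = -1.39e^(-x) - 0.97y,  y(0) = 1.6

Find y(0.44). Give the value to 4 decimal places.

0.6481

RK4: k1 = f(x_n, y_n); k2 = f(x_n + h/2, y_n + (h/2)·k1); k3 = f(x_n + h/2, y_n + (h/2)·k2); k4 = f(x_n + h, y_n + h·k3); y_{n+1} = y_n + (h/6)·(k1 + 2k2 + 2k3 + k4).
x=0.000000, y=1.600000:
  k1 = f(0.000000, 1.600000) = -2.942000
  k2 = f(0.220000, 0.952760) = -2.039678
  k3 = f(0.220000, 1.151271) = -2.232234
  k4 = f(0.440000, 0.617817) = -1.494493
  y ← 1.600000 + (0.44/6)·(k1 + 2k2 + 2k3 + k4) = 0.648110
y(0.44) ≈ 0.6481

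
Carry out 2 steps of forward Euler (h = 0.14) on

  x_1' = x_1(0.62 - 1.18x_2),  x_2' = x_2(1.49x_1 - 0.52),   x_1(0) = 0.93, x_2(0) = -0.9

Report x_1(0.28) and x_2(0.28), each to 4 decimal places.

1.4403, -1.1775

Euler on (x_1,x_2): x_1_{n+1} = x_1_n + h·x_1', x_2_{n+1} = x_2_n + h·x_2'.
0.000000: (0.930000, -0.900000); f=(1.564260, -0.779130) → (1.148996, -1.009078)
0.140000: (1.148996, -1.009078); f=(2.080502, -1.202826) → (1.440267, -1.177474)
(x_1(0.28), x_2(0.28)) ≈ (1.4403, -1.1775)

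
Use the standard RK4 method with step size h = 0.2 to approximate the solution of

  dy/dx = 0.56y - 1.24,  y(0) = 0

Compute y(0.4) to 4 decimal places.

RK4: k1 = f(x_n, y_n); k2 = f(x_n + h/2, y_n + (h/2)·k1); k3 = f(x_n + h/2, y_n + (h/2)·k2); k4 = f(x_n + h, y_n + h·k3); y_{n+1} = y_n + (h/6)·(k1 + 2k2 + 2k3 + k4).
x=0.000000, y=0.000000:
  k1 = f(0.000000, 0.000000) = -1.240000
  k2 = f(0.100000, -0.124000) = -1.309440
  k3 = f(0.100000, -0.130944) = -1.313329
  k4 = f(0.200000, -0.262666) = -1.387093
  y ← 0.000000 + (0.2/6)·(k1 + 2k2 + 2k3 + k4) = -0.262421
x=0.200000, y=-0.262421:
  k1 = f(0.200000, -0.262421) = -1.386956
  k2 = f(0.300000, -0.401117) = -1.464625
  k3 = f(0.300000, -0.408884) = -1.468975
  k4 = f(0.400000, -0.556216) = -1.551481
  y ← -0.262421 + (0.2/6)·(k1 + 2k2 + 2k3 + k4) = -0.555942
y(0.4) ≈ -0.5559

-0.5559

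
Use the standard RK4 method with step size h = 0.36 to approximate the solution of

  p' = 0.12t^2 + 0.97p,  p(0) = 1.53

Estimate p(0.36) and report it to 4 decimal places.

2.1714

RK4: k1 = f(t_n, p_n); k2 = f(t_n + h/2, p_n + (h/2)·k1); k3 = f(t_n + h/2, p_n + (h/2)·k2); k4 = f(t_n + h, p_n + h·k3); p_{n+1} = p_n + (h/6)·(k1 + 2k2 + 2k3 + k4).
t=0.000000, p=1.530000:
  k1 = f(0.000000, 1.530000) = 1.484100
  k2 = f(0.180000, 1.797138) = 1.747112
  k3 = f(0.180000, 1.844480) = 1.793034
  k4 = f(0.360000, 2.175492) = 2.125779
  p ← 1.530000 + (0.36/6)·(k1 + 2k2 + 2k3 + k4) = 2.171410
p(0.36) ≈ 2.1714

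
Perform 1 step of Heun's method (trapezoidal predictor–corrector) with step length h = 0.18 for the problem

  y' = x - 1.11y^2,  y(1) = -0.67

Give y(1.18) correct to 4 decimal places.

Heun: k1 = f(x_n, y_n); k2 = f(x_n + h, y_n + h·k1); y_{n+1} = y_n + (h/2)·(k1 + k2).
x=1.000000, y=-0.670000:
  k1 = f(1.000000, -0.670000) = 0.501721
  k2 = f(1.180000, -0.579690) = 0.806995
  y ← -0.670000 + (0.18/2)·(0.501721 + 0.806995) = -0.552216
y(1.18) ≈ -0.5522

-0.5522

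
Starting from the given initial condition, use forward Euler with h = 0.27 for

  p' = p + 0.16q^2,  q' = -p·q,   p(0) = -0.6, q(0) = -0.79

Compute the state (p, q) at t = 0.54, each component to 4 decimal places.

Euler on (p,q): p_{n+1} = p_n + h·p', q_{n+1} = q_n + h·q'.
0.000000: (-0.600000, -0.790000); f=(-0.500144, -0.474000) → (-0.735039, -0.917980)
0.270000: (-0.735039, -0.917980); f=(-0.600209, -0.674751) → (-0.897095, -1.100163)
(p(0.54), q(0.54)) ≈ (-0.8971, -1.1002)

-0.8971, -1.1002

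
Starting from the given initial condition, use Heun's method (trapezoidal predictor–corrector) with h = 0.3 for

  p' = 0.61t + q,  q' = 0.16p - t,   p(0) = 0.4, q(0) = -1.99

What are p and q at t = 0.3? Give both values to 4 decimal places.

-0.1667, -2.0301

Heun on (p,q): k1 = f(t_n, state_n); k2 = f(t_n + h, state_n + h·k1); state_{n+1} = state_n + (h/2)·(k1 + k2).
0.000000: (0.400000, -1.990000)
  k1 = (-1.990000, 0.064000)
  predictor → (-0.197000, -1.970800)
  k2 = (-1.787800, -0.331520)
  → (-0.166670, -2.030128)
(p(0.3), q(0.3)) ≈ (-0.1667, -2.0301)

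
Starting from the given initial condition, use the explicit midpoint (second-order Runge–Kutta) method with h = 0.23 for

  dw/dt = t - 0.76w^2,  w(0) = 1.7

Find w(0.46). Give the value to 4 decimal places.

1.1773

Midpoint: k1 = f(t_n, w_n); k2 = f(t_n + h/2, w_n + (h/2)·k1); w_{n+1} = w_n + h·k2.
t=0.000000, w=1.700000:
  k1 = f(0.000000, 1.700000) = -2.196400
  k2 = f(0.115000, 1.447414) = -1.477206
  w ← 1.700000 + 0.23·(-1.477206) = 1.360243
t=0.230000, w=1.360243:
  k1 = f(0.230000, 1.360243) = -1.176198
  k2 = f(0.345000, 1.224980) = -0.795438
  w ← 1.360243 + 0.23·(-0.795438) = 1.177292
w(0.46) ≈ 1.1773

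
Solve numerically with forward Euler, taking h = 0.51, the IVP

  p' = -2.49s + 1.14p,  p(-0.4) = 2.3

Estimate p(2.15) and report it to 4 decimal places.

19.0511

Euler: p_{n+1} = p_n + h·f(s_n, p_n).
s=-0.400000, p=2.300000: f=3.618000 → p ← 2.300000 + 0.51·3.618000 = 4.145180
s=0.110000, p=4.145180: f=4.451605 → p ← 4.145180 + 0.51·4.451605 = 6.415499
s=0.620000, p=6.415499: f=5.769868 → p ← 6.415499 + 0.51·5.769868 = 9.358132
s=1.130000, p=9.358132: f=7.854570 → p ← 9.358132 + 0.51·7.854570 = 13.363962
s=1.640000, p=13.363962: f=11.151317 → p ← 13.363962 + 0.51·11.151317 = 19.051134
p(2.15) ≈ 19.0511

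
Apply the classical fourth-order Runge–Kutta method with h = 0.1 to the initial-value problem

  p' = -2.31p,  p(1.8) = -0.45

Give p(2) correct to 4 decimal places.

-0.2835

RK4: k1 = f(x_n, p_n); k2 = f(x_n + h/2, p_n + (h/2)·k1); k3 = f(x_n + h/2, p_n + (h/2)·k2); k4 = f(x_n + h, p_n + h·k3); p_{n+1} = p_n + (h/6)·(k1 + 2k2 + 2k3 + k4).
x=1.800000, p=-0.450000:
  k1 = f(1.800000, -0.450000) = 1.039500
  k2 = f(1.850000, -0.398025) = 0.919438
  k3 = f(1.850000, -0.404028) = 0.933305
  k4 = f(1.900000, -0.356670) = 0.823907
  p ← -0.450000 + (0.1/6)·(k1 + 2k2 + 2k3 + k4) = -0.357185
x=1.900000, p=-0.357185:
  k1 = f(1.900000, -0.357185) = 0.825098
  k2 = f(1.950000, -0.315930) = 0.729799
  k3 = f(1.950000, -0.320695) = 0.740806
  k4 = f(2.000000, -0.283105) = 0.653971
  p ← -0.357185 + (0.1/6)·(k1 + 2k2 + 2k3 + k4) = -0.283514
p(2) ≈ -0.2835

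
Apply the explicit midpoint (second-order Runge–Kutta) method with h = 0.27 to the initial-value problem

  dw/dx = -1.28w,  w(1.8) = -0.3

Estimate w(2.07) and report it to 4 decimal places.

-0.2142

Midpoint: k1 = f(x_n, w_n); k2 = f(x_n + h/2, w_n + (h/2)·k1); w_{n+1} = w_n + h·k2.
x=1.800000, w=-0.300000:
  k1 = f(1.800000, -0.300000) = 0.384000
  k2 = f(1.935000, -0.248160) = 0.317645
  w ← -0.300000 + 0.27·0.317645 = -0.214236
w(2.07) ≈ -0.2142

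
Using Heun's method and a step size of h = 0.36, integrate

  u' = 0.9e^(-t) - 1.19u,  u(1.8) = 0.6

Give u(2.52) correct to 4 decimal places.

Heun: k1 = f(t_n, u_n); k2 = f(t_n + h, u_n + h·k1); u_{n+1} = u_n + (h/2)·(k1 + k2).
t=1.800000, u=0.600000:
  k1 = f(1.800000, 0.600000) = -0.565231
  k2 = f(2.160000, 0.396517) = -0.368062
  u ← 0.600000 + (0.36/2)·(-0.565231 + (-0.368062)) = 0.432007
t=2.160000, u=0.432007:
  k1 = f(2.160000, 0.432007) = -0.410296
  k2 = f(2.520000, 0.284301) = -0.265904
  u ← 0.432007 + (0.36/2)·(-0.410296 + (-0.265904)) = 0.310291
u(2.52) ≈ 0.3103

0.3103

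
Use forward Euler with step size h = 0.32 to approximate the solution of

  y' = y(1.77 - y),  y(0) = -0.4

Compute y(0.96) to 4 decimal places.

Euler: y_{n+1} = y_n + h·f(x_n, y_n).
x=0.000000, y=-0.400000: f=-0.868000 → y ← -0.400000 + 0.32·(-0.868000) = -0.677760
x=0.320000, y=-0.677760: f=-1.658994 → y ← -0.677760 + 0.32·(-1.658994) = -1.208638
x=0.640000, y=-1.208638: f=-3.600095 → y ← -1.208638 + 0.32·(-3.600095) = -2.360668
y(0.96) ≈ -2.3607

-2.3607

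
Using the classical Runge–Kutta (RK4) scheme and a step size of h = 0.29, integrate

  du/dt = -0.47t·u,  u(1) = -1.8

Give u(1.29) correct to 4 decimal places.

RK4: k1 = f(t_n, u_n); k2 = f(t_n + h/2, u_n + (h/2)·k1); k3 = f(t_n + h/2, u_n + (h/2)·k2); k4 = f(t_n + h, u_n + h·k3); u_{n+1} = u_n + (h/6)·(k1 + 2k2 + 2k3 + k4).
t=1.000000, u=-1.800000:
  k1 = f(1.000000, -1.800000) = 0.846000
  k2 = f(1.145000, -1.677330) = 0.902655
  k3 = f(1.145000, -1.669115) = 0.898234
  k4 = f(1.290000, -1.539512) = 0.933406
  u ← -1.800000 + (0.29/6)·(k1 + 2k2 + 2k3 + k4) = -1.539909
u(1.29) ≈ -1.5399

-1.5399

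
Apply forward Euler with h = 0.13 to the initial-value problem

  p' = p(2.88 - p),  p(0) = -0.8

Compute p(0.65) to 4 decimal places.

-10.3843

Euler: p_{n+1} = p_n + h·f(t_n, p_n).
t=0.000000, p=-0.800000: f=-2.944000 → p ← -0.800000 + 0.13·(-2.944000) = -1.182720
t=0.130000, p=-1.182720: f=-4.805060 → p ← -1.182720 + 0.13·(-4.805060) = -1.807378
t=0.260000, p=-1.807378: f=-8.471863 → p ← -1.807378 + 0.13·(-8.471863) = -2.908720
t=0.390000, p=-2.908720: f=-16.837765 → p ← -2.908720 + 0.13·(-16.837765) = -5.097629
t=0.520000, p=-5.097629: f=-40.666999 → p ← -5.097629 + 0.13·(-40.666999) = -10.384339
p(0.65) ≈ -10.3843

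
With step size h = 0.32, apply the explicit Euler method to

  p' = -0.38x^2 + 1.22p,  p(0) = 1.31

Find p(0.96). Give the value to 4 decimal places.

Euler: p_{n+1} = p_n + h·f(x_n, p_n).
x=0.000000, p=1.310000: f=1.598200 → p ← 1.310000 + 0.32·1.598200 = 1.821424
x=0.320000, p=1.821424: f=2.183225 → p ← 1.821424 + 0.32·2.183225 = 2.520056
x=0.640000, p=2.520056: f=2.918820 → p ← 2.520056 + 0.32·2.918820 = 3.454079
p(0.96) ≈ 3.4541

3.4541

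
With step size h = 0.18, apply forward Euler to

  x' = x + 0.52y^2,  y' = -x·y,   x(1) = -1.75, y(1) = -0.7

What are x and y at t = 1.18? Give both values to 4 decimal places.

Euler on (x,y): x_{n+1} = x_n + h·x', y_{n+1} = y_n + h·y'.
1.000000: (-1.750000, -0.700000); f=(-1.495200, -1.225000) → (-2.019136, -0.920500)
(x(1.18), y(1.18)) ≈ (-2.0191, -0.9205)

-2.0191, -0.9205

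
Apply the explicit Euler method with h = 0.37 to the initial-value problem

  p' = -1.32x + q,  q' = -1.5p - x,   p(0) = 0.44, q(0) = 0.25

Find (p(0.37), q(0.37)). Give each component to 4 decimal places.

Euler on (p,q): p_{n+1} = p_n + h·p', q_{n+1} = q_n + h·q'.
0.000000: (0.440000, 0.250000); f=(0.250000, -0.660000) → (0.532500, 0.005800)
(p(0.37), q(0.37)) ≈ (0.5325, 0.0058)

0.5325, 0.0058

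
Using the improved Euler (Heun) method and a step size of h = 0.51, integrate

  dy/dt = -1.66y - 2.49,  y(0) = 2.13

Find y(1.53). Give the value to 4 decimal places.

Heun: k1 = f(t_n, y_n); k2 = f(t_n + h, y_n + h·k1); y_{n+1} = y_n + (h/2)·(k1 + k2).
t=0.000000, y=2.130000:
  k1 = f(0.000000, 2.130000) = -6.025800
  k2 = f(0.510000, -0.943158) = -0.924358
  y ← 2.130000 + (0.51/2)·(-6.025800 + (-0.924358)) = 0.357710
t=0.510000, y=0.357710:
  k1 = f(0.510000, 0.357710) = -3.083798
  k2 = f(1.020000, -1.215027) = -0.473055
  y ← 0.357710 + (0.51/2)·(-3.083798 + (-0.473055)) = -0.549288
t=1.020000, y=-0.549288:
  k1 = f(1.020000, -0.549288) = -1.578182
  k2 = f(1.530000, -1.354161) = -0.242093
  y ← -0.549288 + (0.51/2)·(-1.578182 + (-0.242093)) = -1.013458
y(1.53) ≈ -1.0135

-1.0135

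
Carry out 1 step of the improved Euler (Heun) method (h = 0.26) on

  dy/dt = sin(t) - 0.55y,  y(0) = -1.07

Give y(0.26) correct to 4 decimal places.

Heun: k1 = f(t_n, y_n); k2 = f(t_n + h, y_n + h·k1); y_{n+1} = y_n + (h/2)·(k1 + k2).
t=0.000000, y=-1.070000:
  k1 = f(0.000000, -1.070000) = 0.588500
  k2 = f(0.260000, -0.916990) = 0.761425
  y ← -1.070000 + (0.26/2)·(0.588500 + 0.761425) = -0.894510
y(0.26) ≈ -0.8945

-0.8945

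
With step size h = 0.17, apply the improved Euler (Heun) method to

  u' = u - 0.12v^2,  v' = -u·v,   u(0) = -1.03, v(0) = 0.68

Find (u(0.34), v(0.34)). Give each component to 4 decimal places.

-1.4774, 1.0311

Heun on (u,v): k1 = f(t_n, state_n); k2 = f(t_n + h, state_n + h·k1); state_{n+1} = state_n + (h/2)·(k1 + k2).
0.000000: (-1.030000, 0.680000)
  k1 = (-1.085488, 0.700400)
  predictor → (-1.214533, 0.799068)
  k2 = (-1.291154, 0.970494)
  → (-1.232015, 0.822026)
0.170000: (-1.232015, 0.822026)
  k1 = (-1.313102, 1.012748)
  predictor → (-1.455242, 0.994193)
  k2 = (-1.573852, 1.446792)
  → (-1.477406, 1.031087)
(u(0.34), v(0.34)) ≈ (-1.4774, 1.0311)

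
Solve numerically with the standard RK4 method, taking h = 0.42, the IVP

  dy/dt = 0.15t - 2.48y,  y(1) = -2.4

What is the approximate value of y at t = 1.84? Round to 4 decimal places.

-0.2316

RK4: k1 = f(t_n, y_n); k2 = f(t_n + h/2, y_n + (h/2)·k1); k3 = f(t_n + h/2, y_n + (h/2)·k2); k4 = f(t_n + h, y_n + h·k3); y_{n+1} = y_n + (h/6)·(k1 + 2k2 + 2k3 + k4).
t=1.000000, y=-2.400000:
  k1 = f(1.000000, -2.400000) = 6.102000
  k2 = f(1.210000, -1.118580) = 2.955578
  k3 = f(1.210000, -1.779329) = 4.594235
  k4 = f(1.420000, -0.470421) = 1.379645
  y ← -2.400000 + (0.42/6)·(k1 + 2k2 + 2k3 + k4) = -0.819311
t=1.420000, y=-0.819311:
  k1 = f(1.420000, -0.819311) = 2.244891
  k2 = f(1.630000, -0.347884) = 1.107252
  k3 = f(1.630000, -0.586788) = 1.699734
  k4 = f(1.840000, -0.105423) = 0.537448
  y ← -0.819311 + (0.42/6)·(k1 + 2k2 + 2k3 + k4) = -0.231569
y(1.84) ≈ -0.2316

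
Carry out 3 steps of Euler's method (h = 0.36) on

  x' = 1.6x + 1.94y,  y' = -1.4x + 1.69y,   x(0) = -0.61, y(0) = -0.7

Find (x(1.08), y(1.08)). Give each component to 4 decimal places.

Euler on (x,y): x_{n+1} = x_n + h·x', y_{n+1} = y_n + h·y'.
0.000000: (-0.610000, -0.700000); f=(-2.334000, -0.329000) → (-1.450240, -0.818440)
0.360000: (-1.450240, -0.818440); f=(-3.908158, 0.647172) → (-2.857177, -0.585458)
0.720000: (-2.857177, -0.585458); f=(-5.707271, 3.010624) → (-4.911794, 0.498367)
(x(1.08), y(1.08)) ≈ (-4.9118, 0.4984)

-4.9118, 0.4984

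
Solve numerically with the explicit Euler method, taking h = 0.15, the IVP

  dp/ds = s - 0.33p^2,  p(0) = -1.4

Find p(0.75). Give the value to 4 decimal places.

-1.7935

Euler: p_{n+1} = p_n + h·f(s_n, p_n).
s=0.000000, p=-1.400000: f=-0.646800 → p ← -1.400000 + 0.15·(-0.646800) = -1.497020
s=0.150000, p=-1.497020: f=-0.589553 → p ← -1.497020 + 0.15·(-0.589553) = -1.585453
s=0.300000, p=-1.585453: f=-0.529508 → p ← -1.585453 + 0.15·(-0.529508) = -1.664879
s=0.450000, p=-1.664879: f=-0.464701 → p ← -1.664879 + 0.15·(-0.464701) = -1.734584
s=0.600000, p=-1.734584: f=-0.392898 → p ← -1.734584 + 0.15·(-0.392898) = -1.793519
p(0.75) ≈ -1.7935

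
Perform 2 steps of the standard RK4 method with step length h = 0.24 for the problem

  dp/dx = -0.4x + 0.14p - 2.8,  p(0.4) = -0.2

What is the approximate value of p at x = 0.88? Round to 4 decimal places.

RK4: k1 = f(x_n, p_n); k2 = f(x_n + h/2, p_n + (h/2)·k1); k3 = f(x_n + h/2, p_n + (h/2)·k2); k4 = f(x_n + h, p_n + h·k3); p_{n+1} = p_n + (h/6)·(k1 + 2k2 + 2k3 + k4).
x=0.400000, p=-0.200000:
  k1 = f(0.400000, -0.200000) = -2.988000
  k2 = f(0.520000, -0.558560) = -3.086198
  k3 = f(0.520000, -0.570344) = -3.087848
  k4 = f(0.640000, -0.941084) = -3.187752
  p ← -0.200000 + (0.24/6)·(k1 + 2k2 + 2k3 + k4) = -0.940954
x=0.640000, p=-0.940954:
  k1 = f(0.640000, -0.940954) = -3.187734
  k2 = f(0.760000, -1.323482) = -3.289287
  k3 = f(0.760000, -1.335668) = -3.290994
  k4 = f(0.880000, -1.730792) = -3.394311
  p ← -0.940954 + (0.24/6)·(k1 + 2k2 + 2k3 + k4) = -1.730658
p(0.88) ≈ -1.7307

-1.7307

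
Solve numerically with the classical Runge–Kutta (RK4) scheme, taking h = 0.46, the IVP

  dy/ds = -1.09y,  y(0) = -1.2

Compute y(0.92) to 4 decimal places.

RK4: k1 = f(s_n, y_n); k2 = f(s_n + h/2, y_n + (h/2)·k1); k3 = f(s_n + h/2, y_n + (h/2)·k2); k4 = f(s_n + h, y_n + h·k3); y_{n+1} = y_n + (h/6)·(k1 + 2k2 + 2k3 + k4).
s=0.000000, y=-1.200000:
  k1 = f(0.000000, -1.200000) = 1.308000
  k2 = f(0.230000, -0.899160) = 0.980084
  k3 = f(0.230000, -0.974581) = 1.062293
  k4 = f(0.460000, -0.711345) = 0.775366
  y ← -1.200000 + (0.46/6)·(k1 + 2k2 + 2k3 + k4) = -0.727111
s=0.460000, y=-0.727111:
  k1 = f(0.460000, -0.727111) = 0.792551
  k2 = f(0.690000, -0.544824) = 0.593858
  k3 = f(0.690000, -0.590523) = 0.643670
  k4 = f(0.920000, -0.431022) = 0.469814
  y ← -0.727111 + (0.46/6)·(k1 + 2k2 + 2k3 + k4) = -0.440575
y(0.92) ≈ -0.4406

-0.4406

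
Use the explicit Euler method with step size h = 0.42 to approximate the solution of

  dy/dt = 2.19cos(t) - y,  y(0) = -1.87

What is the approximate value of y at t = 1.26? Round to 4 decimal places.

1.0456

Euler: y_{n+1} = y_n + h·f(t_n, y_n).
t=0.000000, y=-1.870000: f=4.060000 → y ← -1.870000 + 0.42·4.060000 = -0.164800
t=0.420000, y=-0.164800: f=2.164465 → y ← -0.164800 + 0.42·2.164465 = 0.744275
t=0.840000, y=0.744275: f=0.717468 → y ← 0.744275 + 0.42·0.717468 = 1.045612
y(1.26) ≈ 1.0456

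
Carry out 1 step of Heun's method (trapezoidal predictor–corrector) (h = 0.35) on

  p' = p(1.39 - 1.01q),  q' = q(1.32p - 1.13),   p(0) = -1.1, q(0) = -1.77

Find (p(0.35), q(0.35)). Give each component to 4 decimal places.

Heun on (p,q): k1 = f(t_n, state_n); k2 = f(t_n + h, state_n + h·k1); state_{n+1} = state_n + (h/2)·(k1 + k2).
0.000000: (-1.100000, -1.770000)
  k1 = (-3.495470, 4.570140)
  predictor → (-2.323415, -0.170451)
  k2 = (-3.629535, 0.715367)
  → (-2.346876, -0.845036)
(p(0.35), q(0.35)) ≈ (-2.3469, -0.8450)

-2.3469, -0.8450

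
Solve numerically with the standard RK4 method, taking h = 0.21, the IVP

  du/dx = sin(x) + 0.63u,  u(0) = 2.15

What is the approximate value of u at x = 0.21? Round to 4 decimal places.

RK4: k1 = f(x_n, u_n); k2 = f(x_n + h/2, u_n + (h/2)·k1); k3 = f(x_n + h/2, u_n + (h/2)·k2); k4 = f(x_n + h, u_n + h·k3); u_{n+1} = u_n + (h/6)·(k1 + 2k2 + 2k3 + k4).
x=0.000000, u=2.150000:
  k1 = f(0.000000, 2.150000) = 1.354500
  k2 = f(0.105000, 2.292222) = 1.548907
  k3 = f(0.105000, 2.312635) = 1.561767
  k4 = f(0.210000, 2.477971) = 1.769582
  u ← 2.150000 + (0.21/6)·(k1 + 2k2 + 2k3 + k4) = 2.477090
u(0.21) ≈ 2.4771

2.4771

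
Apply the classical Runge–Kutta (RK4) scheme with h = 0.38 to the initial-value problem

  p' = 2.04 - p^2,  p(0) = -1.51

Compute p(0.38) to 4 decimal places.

RK4: k1 = f(t_n, p_n); k2 = f(t_n + h/2, p_n + (h/2)·k1); k3 = f(t_n + h/2, p_n + (h/2)·k2); k4 = f(t_n + h, p_n + h·k3); p_{n+1} = p_n + (h/6)·(k1 + 2k2 + 2k3 + k4).
t=0.000000, p=-1.510000:
  k1 = f(0.000000, -1.510000) = -0.240100
  k2 = f(0.190000, -1.555619) = -0.379950
  k3 = f(0.190000, -1.582191) = -0.463327
  k4 = f(0.380000, -1.686064) = -0.802813
  p ← -1.510000 + (0.38/6)·(k1 + 2k2 + 2k3 + k4) = -1.682866
p(0.38) ≈ -1.6829

-1.6829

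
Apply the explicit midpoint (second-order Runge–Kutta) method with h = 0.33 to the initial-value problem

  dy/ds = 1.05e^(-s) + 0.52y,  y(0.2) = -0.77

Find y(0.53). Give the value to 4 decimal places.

Midpoint: k1 = f(s_n, y_n); k2 = f(s_n + h/2, y_n + (h/2)·k1); y_{n+1} = y_n + h·k2.
s=0.200000, y=-0.770000:
  k1 = f(0.200000, -0.770000) = 0.459267
  k2 = f(0.365000, -0.694221) = 0.367912
  y ← -0.770000 + 0.33·0.367912 = -0.648589
y(0.53) ≈ -0.6486

-0.6486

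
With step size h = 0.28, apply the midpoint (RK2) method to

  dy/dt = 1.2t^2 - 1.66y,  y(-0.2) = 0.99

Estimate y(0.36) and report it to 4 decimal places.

0.4241

Midpoint: k1 = f(t_n, y_n); k2 = f(t_n + h/2, y_n + (h/2)·k1); y_{n+1} = y_n + h·k2.
t=-0.200000, y=0.990000:
  k1 = f(-0.200000, 0.990000) = -1.595400
  k2 = f(-0.060000, 0.766644) = -1.268309
  y ← 0.990000 + 0.28·(-1.268309) = 0.634873
t=0.080000, y=0.634873:
  k1 = f(0.080000, 0.634873) = -1.046210
  k2 = f(0.220000, 0.488404) = -0.752671
  y ← 0.634873 + 0.28·(-0.752671) = 0.424126
y(0.36) ≈ 0.4241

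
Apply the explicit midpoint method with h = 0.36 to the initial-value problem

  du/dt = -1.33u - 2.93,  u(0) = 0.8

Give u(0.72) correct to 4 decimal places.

-0.9890

Midpoint: k1 = f(t_n, u_n); k2 = f(t_n + h/2, u_n + (h/2)·k1); u_{n+1} = u_n + h·k2.
t=0.000000, u=0.800000:
  k1 = f(0.000000, 0.800000) = -3.994000
  k2 = f(0.180000, 0.081080) = -3.037836
  u ← 0.800000 + 0.36·(-3.037836) = -0.293621
t=0.360000, u=-0.293621:
  k1 = f(0.360000, -0.293621) = -2.539484
  k2 = f(0.540000, -0.750728) = -1.931531
  u ← -0.293621 + 0.36·(-1.931531) = -0.988972
u(0.72) ≈ -0.9890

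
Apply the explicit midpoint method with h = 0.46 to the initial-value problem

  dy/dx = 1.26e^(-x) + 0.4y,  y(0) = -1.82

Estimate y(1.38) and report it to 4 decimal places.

Midpoint: k1 = f(x_n, y_n); k2 = f(x_n + h/2, y_n + (h/2)·k1); y_{n+1} = y_n + h·k2.
x=0.000000, y=-1.820000:
  k1 = f(0.000000, -1.820000) = 0.532000
  k2 = f(0.230000, -1.697640) = 0.322056
  y ← -1.820000 + 0.46·0.322056 = -1.671854
x=0.460000, y=-1.671854:
  k1 = f(0.460000, -1.671854) = 0.126676
  k2 = f(0.690000, -1.642719) = -0.025102
  y ← -1.671854 + 0.46·(-0.025102) = -1.683401
x=0.920000, y=-1.683401:
  k1 = f(0.920000, -1.683401) = -0.171226
  k2 = f(1.150000, -1.722783) = -0.290151
  y ← -1.683401 + 0.46·(-0.290151) = -1.816870
y(1.38) ≈ -1.8169

-1.8169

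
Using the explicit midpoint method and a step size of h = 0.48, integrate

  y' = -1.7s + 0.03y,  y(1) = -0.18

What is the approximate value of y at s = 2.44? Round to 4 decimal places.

Midpoint: k1 = f(s_n, y_n); k2 = f(s_n + h/2, y_n + (h/2)·k1); y_{n+1} = y_n + h·k2.
s=1.000000, y=-0.180000:
  k1 = f(1.000000, -0.180000) = -1.705400
  k2 = f(1.240000, -0.589296) = -2.125679
  y ← -0.180000 + 0.48·(-2.125679) = -1.200326
s=1.480000, y=-1.200326:
  k1 = f(1.480000, -1.200326) = -2.552010
  k2 = f(1.720000, -1.812808) = -2.978384
  y ← -1.200326 + 0.48·(-2.978384) = -2.629950
s=1.960000, y=-2.629950:
  k1 = f(1.960000, -2.629950) = -3.410899
  k2 = f(2.200000, -3.448566) = -3.843457
  y ← -2.629950 + 0.48·(-3.843457) = -4.474810
y(2.44) ≈ -4.4748

-4.4748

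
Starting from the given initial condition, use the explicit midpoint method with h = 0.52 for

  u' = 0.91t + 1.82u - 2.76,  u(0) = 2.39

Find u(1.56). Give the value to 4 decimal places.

Midpoint: k1 = f(t_n, u_n); k2 = f(t_n + h/2, u_n + (h/2)·k1); u_{n+1} = u_n + h·k2.
t=0.000000, u=2.390000:
  k1 = f(0.000000, 2.390000) = 1.589800
  k2 = f(0.260000, 2.803348) = 2.578693
  u ← 2.390000 + 0.52·2.578693 = 3.730921
t=0.520000, u=3.730921:
  k1 = f(0.520000, 3.730921) = 4.503475
  k2 = f(0.780000, 4.901824) = 6.871120
  u ← 3.730921 + 0.52·6.871120 = 7.303903
t=1.040000, u=7.303903:
  k1 = f(1.040000, 7.303903) = 11.479503
  k2 = f(1.300000, 10.288574) = 17.148204
  u ← 7.303903 + 0.52·17.148204 = 16.220969
u(1.56) ≈ 16.2210

16.2210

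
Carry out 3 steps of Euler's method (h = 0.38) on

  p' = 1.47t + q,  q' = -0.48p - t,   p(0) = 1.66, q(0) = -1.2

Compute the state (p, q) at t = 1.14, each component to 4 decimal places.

Euler on (p,q): p_{n+1} = p_n + h·p', q_{n+1} = q_n + h·q'.
0.000000: (1.660000, -1.200000); f=(-1.200000, -0.796800) → (1.204000, -1.502784)
0.380000: (1.204000, -1.502784); f=(-0.944184, -0.957920) → (0.845210, -1.866794)
0.760000: (0.845210, -1.866794); f=(-0.749594, -1.165701) → (0.560365, -2.309760)
(p(1.14), q(1.14)) ≈ (0.5604, -2.3098)

0.5604, -2.3098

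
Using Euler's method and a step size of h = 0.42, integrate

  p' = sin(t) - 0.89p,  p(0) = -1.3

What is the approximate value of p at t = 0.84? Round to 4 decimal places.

-0.3385

Euler: p_{n+1} = p_n + h·f(t_n, p_n).
t=0.000000, p=-1.300000: f=1.157000 → p ← -1.300000 + 0.42·1.157000 = -0.814060
t=0.420000, p=-0.814060: f=1.132274 → p ← -0.814060 + 0.42·1.132274 = -0.338505
p(0.84) ≈ -0.3385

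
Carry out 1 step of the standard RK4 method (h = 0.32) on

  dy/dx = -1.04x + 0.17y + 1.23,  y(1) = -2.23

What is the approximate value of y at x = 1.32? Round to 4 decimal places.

RK4: k1 = f(x_n, y_n); k2 = f(x_n + h/2, y_n + (h/2)·k1); k3 = f(x_n + h/2, y_n + (h/2)·k2); k4 = f(x_n + h, y_n + h·k3); y_{n+1} = y_n + (h/6)·(k1 + 2k2 + 2k3 + k4).
x=1.000000, y=-2.230000:
  k1 = f(1.000000, -2.230000) = -0.189100
  k2 = f(1.160000, -2.260256) = -0.360644
  k3 = f(1.160000, -2.287703) = -0.365310
  k4 = f(1.320000, -2.346899) = -0.541773
  y ← -2.230000 + (0.32/6)·(k1 + 2k2 + 2k3 + k4) = -2.346415
y(1.32) ≈ -2.3464

-2.3464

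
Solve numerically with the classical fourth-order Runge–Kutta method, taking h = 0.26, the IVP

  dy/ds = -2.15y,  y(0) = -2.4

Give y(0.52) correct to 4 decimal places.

RK4: k1 = f(s_n, y_n); k2 = f(s_n + h/2, y_n + (h/2)·k1); k3 = f(s_n + h/2, y_n + (h/2)·k2); k4 = f(s_n + h, y_n + h·k3); y_{n+1} = y_n + (h/6)·(k1 + 2k2 + 2k3 + k4).
s=0.000000, y=-2.400000:
  k1 = f(0.000000, -2.400000) = 5.160000
  k2 = f(0.130000, -1.729200) = 3.717780
  k3 = f(0.130000, -1.916689) = 4.120880
  k4 = f(0.260000, -1.328571) = 2.856428
  y ← -2.400000 + (0.26/6)·(k1 + 2k2 + 2k3 + k4) = -1.373271
s=0.260000, y=-1.373271:
  k1 = f(0.260000, -1.373271) = 2.952532
  k2 = f(0.390000, -0.989442) = 2.127300
  k3 = f(0.390000, -1.096722) = 2.357952
  k4 = f(0.520000, -0.760203) = 1.634437
  y ← -1.373271 + (0.26/6)·(k1 + 2k2 + 2k3 + k4) = -0.785780
y(0.52) ≈ -0.7858

-0.7858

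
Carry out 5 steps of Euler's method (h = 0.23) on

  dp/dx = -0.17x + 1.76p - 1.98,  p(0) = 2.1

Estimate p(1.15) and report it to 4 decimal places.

6.3250

Euler: p_{n+1} = p_n + h·f(x_n, p_n).
x=0.000000, p=2.100000: f=1.716000 → p ← 2.100000 + 0.23·1.716000 = 2.494680
x=0.230000, p=2.494680: f=2.371537 → p ← 2.494680 + 0.23·2.371537 = 3.040133
x=0.460000, p=3.040133: f=3.292435 → p ← 3.040133 + 0.23·3.292435 = 3.797393
x=0.690000, p=3.797393: f=4.586113 → p ← 3.797393 + 0.23·4.586113 = 4.852199
x=0.920000, p=4.852199: f=6.403471 → p ← 4.852199 + 0.23·6.403471 = 6.324998
p(1.15) ≈ 6.3250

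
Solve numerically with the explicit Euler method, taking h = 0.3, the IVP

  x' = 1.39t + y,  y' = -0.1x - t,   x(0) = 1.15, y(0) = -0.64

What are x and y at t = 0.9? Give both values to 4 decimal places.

Euler on (x,y): x_{n+1} = x_n + h·x', y_{n+1} = y_n + h·y'.
0.000000: (1.150000, -0.640000); f=(-0.640000, -0.115000) → (0.958000, -0.674500)
0.300000: (0.958000, -0.674500); f=(-0.257500, -0.395800) → (0.880750, -0.793240)
0.600000: (0.880750, -0.793240); f=(0.040760, -0.688075) → (0.892978, -0.999662)
(x(0.9), y(0.9)) ≈ (0.8930, -0.9997)

0.8930, -0.9997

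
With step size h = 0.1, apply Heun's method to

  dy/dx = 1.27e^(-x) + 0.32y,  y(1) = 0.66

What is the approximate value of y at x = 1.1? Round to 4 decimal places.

Heun: k1 = f(x_n, y_n); k2 = f(x_n + h, y_n + h·k1); y_{n+1} = y_n + (h/2)·(k1 + k2).
x=1.000000, y=0.660000:
  k1 = f(1.000000, 0.660000) = 0.678407
  k2 = f(1.100000, 0.727841) = 0.655655
  y ← 0.660000 + (0.1/2)·(0.678407 + 0.655655) = 0.726703
y(1.1) ≈ 0.7267

0.7267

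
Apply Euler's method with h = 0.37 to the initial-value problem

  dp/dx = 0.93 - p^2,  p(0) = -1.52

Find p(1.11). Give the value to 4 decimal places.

Euler: p_{n+1} = p_n + h·f(x_n, p_n).
x=0.000000, p=-1.520000: f=-1.380400 → p ← -1.520000 + 0.37·(-1.380400) = -2.030748
x=0.370000, p=-2.030748: f=-3.193937 → p ← -2.030748 + 0.37·(-3.193937) = -3.212505
x=0.740000, p=-3.212505: f=-9.390187 → p ← -3.212505 + 0.37·(-9.390187) = -6.686874
p(1.11) ≈ -6.6869

-6.6869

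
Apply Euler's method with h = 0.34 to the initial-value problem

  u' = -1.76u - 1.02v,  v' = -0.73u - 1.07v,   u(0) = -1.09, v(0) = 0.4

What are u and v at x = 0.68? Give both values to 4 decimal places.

Euler on (u,v): u_{n+1} = u_n + h·u', v_{n+1} = v_n + h·v'.
0.000000: (-1.090000, 0.400000); f=(1.510400, 0.367700) → (-0.576464, 0.525018)
0.340000: (-0.576464, 0.525018); f=(0.479058, -0.140951) → (-0.413584, 0.477095)
(u(0.68), v(0.68)) ≈ (-0.4136, 0.4771)

-0.4136, 0.4771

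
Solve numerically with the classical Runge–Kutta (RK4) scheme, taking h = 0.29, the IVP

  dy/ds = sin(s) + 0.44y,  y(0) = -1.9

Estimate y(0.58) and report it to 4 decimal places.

-2.2738

RK4: k1 = f(s_n, y_n); k2 = f(s_n + h/2, y_n + (h/2)·k1); k3 = f(s_n + h/2, y_n + (h/2)·k2); k4 = f(s_n + h, y_n + h·k3); y_{n+1} = y_n + (h/6)·(k1 + 2k2 + 2k3 + k4).
s=0.000000, y=-1.900000:
  k1 = f(0.000000, -1.900000) = -0.836000
  k2 = f(0.145000, -2.021220) = -0.744844
  k3 = f(0.145000, -2.008002) = -0.739029
  k4 = f(0.290000, -2.114318) = -0.644348
  y ← -1.900000 + (0.29/6)·(k1 + 2k2 + 2k3 + k4) = -2.114991
s=0.290000, y=-2.114991:
  k1 = f(0.290000, -2.114991) = -0.644644
  k2 = f(0.435000, -2.208465) = -0.550314
  k3 = f(0.435000, -2.194787) = -0.544296
  k4 = f(0.580000, -2.272837) = -0.452024
  y ← -2.114991 + (0.29/6)·(k1 + 2k2 + 2k3 + k4) = -2.273809
y(0.58) ≈ -2.2738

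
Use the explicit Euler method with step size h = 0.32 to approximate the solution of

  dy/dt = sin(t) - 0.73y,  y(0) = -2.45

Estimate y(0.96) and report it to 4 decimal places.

-0.8346

Euler: y_{n+1} = y_n + h·f(t_n, y_n).
t=0.000000, y=-2.450000: f=1.788500 → y ← -2.450000 + 0.32·1.788500 = -1.877680
t=0.320000, y=-1.877680: f=1.685273 → y ← -1.877680 + 0.32·1.685273 = -1.338393
t=0.640000, y=-1.338393: f=1.574222 → y ← -1.338393 + 0.32·1.574222 = -0.834642
y(0.96) ≈ -0.8346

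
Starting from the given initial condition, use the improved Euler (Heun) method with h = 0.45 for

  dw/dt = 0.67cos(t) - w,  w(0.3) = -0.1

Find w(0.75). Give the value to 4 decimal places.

0.1244

Heun: k1 = f(t_n, w_n); k2 = f(t_n + h, w_n + h·k1); w_{n+1} = w_n + (h/2)·(k1 + k2).
t=0.300000, w=-0.100000:
  k1 = f(0.300000, -0.100000) = 0.740075
  k2 = f(0.750000, 0.233034) = 0.257198
  w ← -0.100000 + (0.45/2)·(0.740075 + 0.257198) = 0.124386
w(0.75) ≈ 0.1244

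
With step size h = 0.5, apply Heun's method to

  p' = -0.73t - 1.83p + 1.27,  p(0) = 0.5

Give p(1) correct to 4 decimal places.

0.4086

Heun: k1 = f(t_n, p_n); k2 = f(t_n + h, p_n + h·k1); p_{n+1} = p_n + (h/2)·(k1 + k2).
t=0.000000, p=0.500000:
  k1 = f(0.000000, 0.500000) = 0.355000
  k2 = f(0.500000, 0.677500) = -0.334825
  p ← 0.500000 + (0.5/2)·(0.355000 + (-0.334825)) = 0.505044
t=0.500000, p=0.505044:
  k1 = f(0.500000, 0.505044) = -0.019230
  k2 = f(1.000000, 0.495429) = -0.366635
  p ← 0.505044 + (0.5/2)·(-0.019230 + (-0.366635)) = 0.408578
p(1) ≈ 0.4086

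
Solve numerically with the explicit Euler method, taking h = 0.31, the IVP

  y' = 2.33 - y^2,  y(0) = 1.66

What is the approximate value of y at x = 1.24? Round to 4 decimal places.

1.5264

Euler: y_{n+1} = y_n + h·f(x_n, y_n).
x=0.000000, y=1.660000: f=-0.425600 → y ← 1.660000 + 0.31·(-0.425600) = 1.528064
x=0.310000, y=1.528064: f=-0.004980 → y ← 1.528064 + 0.31·(-0.004980) = 1.526520
x=0.620000, y=1.526520: f=-0.000264 → y ← 1.526520 + 0.31·(-0.000264) = 1.526438
x=0.930000, y=1.526438: f=-0.000014 → y ← 1.526438 + 0.31·(-0.000014) = 1.526434
y(1.24) ≈ 1.5264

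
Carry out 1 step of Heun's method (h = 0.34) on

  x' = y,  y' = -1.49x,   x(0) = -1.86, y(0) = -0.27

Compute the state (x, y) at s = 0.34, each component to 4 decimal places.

Heun on (x,y): k1 = f(s_n, state_n); k2 = f(s_n + h, state_n + h·k1); state_{n+1} = state_n + (h/2)·(k1 + k2).
0.000000: (-1.860000, -0.270000)
  k1 = (-0.270000, 2.771400)
  predictor → (-1.951800, 0.672276)
  k2 = (0.672276, 2.908182)
  → (-1.791613, 0.695529)
(x(0.34), y(0.34)) ≈ (-1.7916, 0.6955)

-1.7916, 0.6955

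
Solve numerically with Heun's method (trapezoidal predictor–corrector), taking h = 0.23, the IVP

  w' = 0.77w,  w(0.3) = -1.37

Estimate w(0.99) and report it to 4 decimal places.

Heun: k1 = f(t_n, w_n); k2 = f(t_n + h, w_n + h·k1); w_{n+1} = w_n + (h/2)·(k1 + k2).
t=0.300000, w=-1.370000:
  k1 = f(0.300000, -1.370000) = -1.054900
  k2 = f(0.530000, -1.612627) = -1.241723
  w ← -1.370000 + (0.23/2)·(-1.054900 + (-1.241723)) = -1.634112
t=0.530000, w=-1.634112:
  k1 = f(0.530000, -1.634112) = -1.258266
  k2 = f(0.760000, -1.923513) = -1.481105
  w ← -1.634112 + (0.23/2)·(-1.258266 + (-1.481105)) = -1.949139
t=0.760000, w=-1.949139:
  k1 = f(0.760000, -1.949139) = -1.500837
  k2 = f(0.990000, -2.294332) = -1.766636
  w ← -1.949139 + (0.23/2)·(-1.500837 + (-1.766636)) = -2.324899
w(0.99) ≈ -2.3249

-2.3249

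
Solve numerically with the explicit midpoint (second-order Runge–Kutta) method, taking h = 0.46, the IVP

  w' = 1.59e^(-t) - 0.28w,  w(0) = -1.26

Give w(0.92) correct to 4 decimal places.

-0.1678

Midpoint: k1 = f(t_n, w_n); k2 = f(t_n + h/2, w_n + (h/2)·k1); w_{n+1} = w_n + h·k2.
t=0.000000, w=-1.260000:
  k1 = f(0.000000, -1.260000) = 1.942800
  k2 = f(0.230000, -0.813156) = 1.490992
  w ← -1.260000 + 0.46·1.490992 = -0.574144
t=0.460000, w=-0.574144:
  k1 = f(0.460000, -0.574144) = 1.164501
  k2 = f(0.690000, -0.306308) = 0.883272
  w ← -0.574144 + 0.46·0.883272 = -0.167838
w(0.92) ≈ -0.1678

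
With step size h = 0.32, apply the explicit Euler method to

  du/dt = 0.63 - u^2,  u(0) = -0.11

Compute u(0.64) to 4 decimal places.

Euler: u_{n+1} = u_n + h·f(t_n, u_n).
t=0.000000, u=-0.110000: f=0.617900 → u ← -0.110000 + 0.32·0.617900 = 0.087728
t=0.320000, u=0.087728: f=0.622304 → u ← 0.087728 + 0.32·0.622304 = 0.286865
u(0.64) ≈ 0.2869

0.2869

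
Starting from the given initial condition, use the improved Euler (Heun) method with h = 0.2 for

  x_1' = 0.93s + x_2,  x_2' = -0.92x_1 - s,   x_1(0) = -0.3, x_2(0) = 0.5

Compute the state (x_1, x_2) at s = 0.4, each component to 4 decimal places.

Heun on (x_1,x_2): k1 = f(s_n, state_n); k2 = f(s_n + h, state_n + h·k1); state_{n+1} = state_n + (h/2)·(k1 + k2).
0.000000: (-0.300000, 0.500000)
  k1 = (0.500000, 0.276000)
  predictor → (-0.200000, 0.555200)
  k2 = (0.741200, -0.016000)
  → (-0.175880, 0.526000)
0.200000: (-0.175880, 0.526000)
  k1 = (0.712000, -0.038190)
  predictor → (-0.033480, 0.518362)
  k2 = (0.890362, -0.369198)
  → (-0.015644, 0.485261)
(x_1(0.4), x_2(0.4)) ≈ (-0.0156, 0.4853)

-0.0156, 0.4853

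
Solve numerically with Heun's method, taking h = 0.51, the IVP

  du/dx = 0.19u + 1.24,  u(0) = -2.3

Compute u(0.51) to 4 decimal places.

Heun: k1 = f(x_n, u_n); k2 = f(x_n + h, u_n + h·k1); u_{n+1} = u_n + (h/2)·(k1 + k2).
x=0.000000, u=-2.300000:
  k1 = f(0.000000, -2.300000) = 0.803000
  k2 = f(0.510000, -1.890470) = 0.880811
  u ← -2.300000 + (0.51/2)·(0.803000 + 0.880811) = -1.870628
u(0.51) ≈ -1.8706

-1.8706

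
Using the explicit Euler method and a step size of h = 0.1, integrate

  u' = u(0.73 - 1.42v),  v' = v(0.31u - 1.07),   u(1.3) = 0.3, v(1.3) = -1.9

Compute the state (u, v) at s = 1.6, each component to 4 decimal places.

Euler on (u,v): u_{n+1} = u_n + h·u', v_{n+1} = v_n + h·v'.
1.300000: (0.300000, -1.900000); f=(1.028400, 1.856300) → (0.402840, -1.714370)
1.400000: (0.402840, -1.714370); f=(1.274749, 1.620285) → (0.530315, -1.552342)
1.500000: (0.530315, -1.552342); f=(1.556116, 1.405804) → (0.685927, -1.411761)
(u(1.6), v(1.6)) ≈ (0.6859, -1.4118)

0.6859, -1.4118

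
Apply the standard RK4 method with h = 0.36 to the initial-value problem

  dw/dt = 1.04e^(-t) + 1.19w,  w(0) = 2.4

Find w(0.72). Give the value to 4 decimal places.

RK4: k1 = f(t_n, w_n); k2 = f(t_n + h/2, w_n + (h/2)·k1); k3 = f(t_n + h/2, w_n + (h/2)·k2); k4 = f(t_n + h, w_n + h·k3); w_{n+1} = w_n + (h/6)·(k1 + 2k2 + 2k3 + k4).
t=0.000000, w=2.400000:
  k1 = f(0.000000, 2.400000) = 3.896000
  k2 = f(0.180000, 3.101280) = 4.559204
  k3 = f(0.180000, 3.220657) = 4.701263
  k4 = f(0.360000, 4.092455) = 5.595604
  w ← 2.400000 + (0.36/6)·(k1 + 2k2 + 2k3 + k4) = 4.080752
t=0.360000, w=4.080752:
  k1 = f(0.360000, 4.080752) = 5.581679
  k2 = f(0.540000, 5.085454) = 6.657749
  k3 = f(0.540000, 5.279147) = 6.888243
  k4 = f(0.720000, 6.560520) = 8.313241
  w ← 4.080752 + (0.36/6)·(k1 + 2k2 + 2k3 + k4) = 6.539966
w(0.72) ≈ 6.5400

6.5400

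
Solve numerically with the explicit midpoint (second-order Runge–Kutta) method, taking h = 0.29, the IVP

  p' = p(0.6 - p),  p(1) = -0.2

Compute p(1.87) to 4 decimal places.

-0.4304

Midpoint: k1 = f(x_n, p_n); k2 = f(x_n + h/2, p_n + (h/2)·k1); p_{n+1} = p_n + h·k2.
x=1.000000, p=-0.200000:
  k1 = f(1.000000, -0.200000) = -0.160000
  k2 = f(1.145000, -0.223200) = -0.183738
  p ← -0.200000 + 0.29·(-0.183738) = -0.253284
x=1.290000, p=-0.253284:
  k1 = f(1.290000, -0.253284) = -0.216123
  k2 = f(1.435000, -0.284622) = -0.251783
  p ← -0.253284 + 0.29·(-0.251783) = -0.326301
x=1.580000, p=-0.326301:
  k1 = f(1.580000, -0.326301) = -0.302253
  k2 = f(1.725000, -0.370128) = -0.359071
  p ← -0.326301 + 0.29·(-0.359071) = -0.430432
p(1.87) ≈ -0.4304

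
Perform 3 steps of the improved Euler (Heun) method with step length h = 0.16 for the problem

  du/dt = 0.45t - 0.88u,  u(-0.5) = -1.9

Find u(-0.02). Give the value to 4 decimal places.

Heun: k1 = f(t_n, u_n); k2 = f(t_n + h, u_n + h·k1); u_{n+1} = u_n + (h/2)·(k1 + k2).
t=-0.500000, u=-1.900000:
  k1 = f(-0.500000, -1.900000) = 1.447000
  k2 = f(-0.340000, -1.668480) = 1.315262
  u ← -1.900000 + (0.16/2)·(1.447000 + 1.315262) = -1.679019
t=-0.340000, u=-1.679019:
  k1 = f(-0.340000, -1.679019) = 1.324537
  k2 = f(-0.180000, -1.467093) = 1.210042
  u ← -1.679019 + (0.16/2)·(1.324537 + 1.210042) = -1.476253
t=-0.180000, u=-1.476253:
  k1 = f(-0.180000, -1.476253) = 1.218102
  k2 = f(-0.020000, -1.281356) = 1.118594
  u ← -1.476253 + (0.16/2)·(1.218102 + 1.118594) = -1.289317
u(-0.02) ≈ -1.2893

-1.2893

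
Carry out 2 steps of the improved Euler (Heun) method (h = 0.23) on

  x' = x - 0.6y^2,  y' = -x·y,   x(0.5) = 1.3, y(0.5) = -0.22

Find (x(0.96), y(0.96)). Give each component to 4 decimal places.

2.0422, -0.1063

Heun on (x,y): k1 = f(t_n, state_n); k2 = f(t_n + h, state_n + h·k1); state_{n+1} = state_n + (h/2)·(k1 + k2).
0.500000: (1.300000, -0.220000)
  k1 = (1.270960, 0.286000)
  predictor → (1.592321, -0.154220)
  k2 = (1.578051, 0.245568)
  → (1.627636, -0.158870)
0.730000: (1.627636, -0.158870)
  k1 = (1.612492, 0.258582)
  predictor → (1.998509, -0.099396)
  k2 = (1.992582, 0.198644)
  → (2.042220, -0.106289)
(x(0.96), y(0.96)) ≈ (2.0422, -0.1063)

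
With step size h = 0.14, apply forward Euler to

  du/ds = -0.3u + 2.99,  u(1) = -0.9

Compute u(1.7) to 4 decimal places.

Euler: u_{n+1} = u_n + h·f(s_n, u_n).
s=1.000000, u=-0.900000: f=3.260000 → u ← -0.900000 + 0.14·3.260000 = -0.443600
s=1.140000, u=-0.443600: f=3.123080 → u ← -0.443600 + 0.14·3.123080 = -0.006369
s=1.280000, u=-0.006369: f=2.991911 → u ← -0.006369 + 0.14·2.991911 = 0.412499
s=1.420000, u=0.412499: f=2.866250 → u ← 0.412499 + 0.14·2.866250 = 0.813774
s=1.560000, u=0.813774: f=2.745868 → u ← 0.813774 + 0.14·2.745868 = 1.198195
u(1.7) ≈ 1.1982

1.1982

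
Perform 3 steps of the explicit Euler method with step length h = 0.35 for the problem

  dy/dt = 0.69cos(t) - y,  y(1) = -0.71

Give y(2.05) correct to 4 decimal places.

Euler: y_{n+1} = y_n + h·f(t_n, y_n).
t=1.000000, y=-0.710000: f=1.082809 → y ← -0.710000 + 0.35·1.082809 = -0.331017
t=1.350000, y=-0.331017: f=0.482132 → y ← -0.331017 + 0.35·0.482132 = -0.162271
t=1.700000, y=-0.162271: f=0.073368 → y ← -0.162271 + 0.35·0.073368 = -0.136592
y(2.05) ≈ -0.1366

-0.1366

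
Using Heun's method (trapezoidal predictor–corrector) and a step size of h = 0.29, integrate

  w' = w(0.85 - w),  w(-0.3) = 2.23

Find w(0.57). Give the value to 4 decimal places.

Heun: k1 = f(x_n, w_n); k2 = f(x_n + h, w_n + h·k1); w_{n+1} = w_n + (h/2)·(k1 + k2).
x=-0.300000, w=2.230000:
  k1 = f(-0.300000, 2.230000) = -3.077400
  k2 = f(-0.010000, 1.337554) = -0.652130
  w ← 2.230000 + (0.29/2)·(-3.077400 + (-0.652130)) = 1.689218
x=-0.010000, w=1.689218:
  k1 = f(-0.010000, 1.689218) = -1.417623
  k2 = f(0.280000, 1.278108) = -0.547168
  w ← 1.689218 + (0.29/2)·(-1.417623 + (-0.547168)) = 1.404324
x=0.280000, w=1.404324:
  k1 = f(0.280000, 1.404324) = -0.778450
  k2 = f(0.570000, 1.178573) = -0.387248
  w ← 1.404324 + (0.29/2)·(-0.778450 + (-0.387248)) = 1.235297
w(0.57) ≈ 1.2353

1.2353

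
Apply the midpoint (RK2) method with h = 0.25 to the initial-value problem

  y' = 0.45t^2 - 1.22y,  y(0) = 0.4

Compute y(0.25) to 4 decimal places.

0.2984

Midpoint: k1 = f(t_n, y_n); k2 = f(t_n + h/2, y_n + (h/2)·k1); y_{n+1} = y_n + h·k2.
t=0.000000, y=0.400000:
  k1 = f(0.000000, 0.400000) = -0.488000
  k2 = f(0.125000, 0.339000) = -0.406549
  y ← 0.400000 + 0.25·(-0.406549) = 0.298363
y(0.25) ≈ 0.2984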